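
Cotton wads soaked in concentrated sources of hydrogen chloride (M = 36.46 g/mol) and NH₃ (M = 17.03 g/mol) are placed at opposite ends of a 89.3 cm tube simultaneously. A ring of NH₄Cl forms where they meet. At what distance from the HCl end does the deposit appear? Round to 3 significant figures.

Graham's law gives d_HCl/d_NH₃ = rate_HCl/rate_NH₃ = √(M_NH₃/M_HCl) = √(17.03/36.46) = 0.6834.
With d_HCl + d_NH₃ = 89.3 cm, d_NH₃ = 89.3/(1 + 0.6834) = 53.05 cm.
d_HCl = 89.3 − 53.05 = 36.3 cm.

36.3 cm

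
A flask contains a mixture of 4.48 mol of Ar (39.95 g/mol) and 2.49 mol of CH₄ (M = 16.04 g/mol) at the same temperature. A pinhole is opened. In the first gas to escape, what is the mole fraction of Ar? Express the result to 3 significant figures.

0.533

Rate_i ∝ x_i/√M_i (Graham's law weighted by mole fraction), so the effusate composition follows n_i/√M_i.
Mole fraction of Ar in the effusate = (n_Ar/√M_Ar) / (n_Ar/√M_Ar + n_CH₄/√M_CH₄)
= (4.48/√39.95) / (4.48/√39.95 + 2.49/√16.04) = 0.7088/(0.7088 + 0.6217) = 0.533.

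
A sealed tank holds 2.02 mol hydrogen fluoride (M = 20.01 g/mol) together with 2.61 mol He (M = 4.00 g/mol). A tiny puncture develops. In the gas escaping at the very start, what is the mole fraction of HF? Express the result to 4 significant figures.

0.2571

Rate_i ∝ x_i/√M_i (Graham's law weighted by mole fraction), so the effusate composition follows n_i/√M_i.
Mole fraction of HF in the effusate = (n_HF/√M_HF) / (n_HF/√M_HF + n_He/√M_He)
= (2.02/√20.01) / (2.02/√20.01 + 2.61/√4.00) = 0.4516/(0.4516 + 1.305) = 0.2571.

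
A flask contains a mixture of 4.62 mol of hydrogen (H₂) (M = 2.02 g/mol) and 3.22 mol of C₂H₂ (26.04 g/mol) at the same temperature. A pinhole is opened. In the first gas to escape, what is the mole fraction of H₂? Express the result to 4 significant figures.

0.8374

Each component's effusion rate ∝ (its partial pressure)·(1/√M) ∝ n_i/√M_i.
So x_H₂ in the escaping gas = (n_H₂/√M_H₂) / Σ(n_i/√M_i)
= (4.62/√2.02) / (4.62/√2.02 + 3.22/√26.04) = 3.251/(3.251 + 0.6310) = 0.8374.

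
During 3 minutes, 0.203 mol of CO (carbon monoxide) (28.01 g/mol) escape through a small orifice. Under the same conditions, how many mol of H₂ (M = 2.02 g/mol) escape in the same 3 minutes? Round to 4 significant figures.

Graham's law gives rate_H₂/rate_CO = √(M_CO/M_H₂) = √(28.01/2.02) = √13.87 = 3.724.
So the amount for H₂ is 0.203 × 3.724 = 0.7559 mol.

0.7559 mol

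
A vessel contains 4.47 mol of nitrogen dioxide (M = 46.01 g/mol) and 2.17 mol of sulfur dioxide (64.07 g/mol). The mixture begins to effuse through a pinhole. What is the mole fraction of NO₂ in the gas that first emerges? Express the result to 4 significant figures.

0.7085

The effusion rate of species i is ∝ p_i/√M_i ∝ n_i/√M_i.
So x_NO₂ in the escaping gas = (n_NO₂/√M_NO₂) / Σ(n_i/√M_i)
= (4.47/√46.01) / (4.47/√46.01 + 2.17/√64.07) = 0.6590/(0.6590 + 0.2711) = 0.7085.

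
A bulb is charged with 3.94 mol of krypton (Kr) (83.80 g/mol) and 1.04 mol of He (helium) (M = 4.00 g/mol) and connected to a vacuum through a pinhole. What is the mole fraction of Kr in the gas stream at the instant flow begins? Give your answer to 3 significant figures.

0.453

Effusion rate of each component ∝ n_i/√M_i (partial pressure × 1/√M).
So x_Kr in the escaping gas = (n_Kr/√M_Kr) / Σ(n_i/√M_i)
= (3.94/√83.80) / (3.94/√83.80 + 1.04/√4.00) = 0.4304/(0.4304 + 0.5200) = 0.453.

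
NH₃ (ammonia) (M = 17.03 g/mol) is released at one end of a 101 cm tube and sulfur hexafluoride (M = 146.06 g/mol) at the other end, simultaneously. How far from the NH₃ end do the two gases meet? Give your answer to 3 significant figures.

75.3 cm

Graham's law gives d_NH₃/d_SF₆ = rate_NH₃/rate_SF₆ = √(M_SF₆/M_NH₃) = √(146.06/17.03) = 2.929.
With d_NH₃ + d_SF₆ = 101 cm, d_SF₆ = 101/(1 + 2.929) = 25.71 cm.
d_NH₃ = 101 − 25.71 = 75.3 cm.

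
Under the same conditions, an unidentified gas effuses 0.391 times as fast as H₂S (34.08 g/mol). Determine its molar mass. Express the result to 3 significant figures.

Using Graham's law: rate_X/rate_H₂S = √(M_H₂S/M_X).
0.391 = √(34.08/M_X)
M_X = 34.08 / 0.391² = 34.08 / 0.1529 = 223 g/mol

223 g/mol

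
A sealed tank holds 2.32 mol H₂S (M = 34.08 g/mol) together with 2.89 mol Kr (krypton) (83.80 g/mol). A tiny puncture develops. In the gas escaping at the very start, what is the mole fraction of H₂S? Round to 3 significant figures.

0.557

Rate_i ∝ x_i/√M_i (Graham's law weighted by mole fraction), so the effusate composition follows n_i/√M_i.
x_H₂S(eff) = (n_H₂S/√M_H₂S) / (n_H₂S/√M_H₂S + n_Kr/√M_Kr)
= (2.32/√34.08) / (2.32/√34.08 + 2.89/√83.80) = 0.3974/(0.3974 + 0.3157) = 0.557.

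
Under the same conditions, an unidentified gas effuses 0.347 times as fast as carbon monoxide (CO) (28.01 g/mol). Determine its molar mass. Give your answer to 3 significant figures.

233 g/mol

From Graham's law, rate_X/rate_CO = √(M_CO/M_X).
0.347 = √(28.01/M_X)
M_X = 28.01 / 0.347² = 28.01 / 0.1204 = 233 g/mol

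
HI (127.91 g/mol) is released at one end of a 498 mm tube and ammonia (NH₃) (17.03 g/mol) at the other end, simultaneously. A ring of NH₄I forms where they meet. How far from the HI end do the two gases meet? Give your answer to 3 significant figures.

In equal time, each gas travels a distance ∝ its rate ∝ 1/√M, so d_HI/d_NH₃ = √(M_NH₃/M_HI) = √(17.03/127.91) = 0.3649.
With d_HI + d_NH₃ = 498 mm, d_NH₃ = 498/(1 + 0.3649) = 364.9 mm.
d_HI = 498 − 364.9 = 133 mm.

133 mm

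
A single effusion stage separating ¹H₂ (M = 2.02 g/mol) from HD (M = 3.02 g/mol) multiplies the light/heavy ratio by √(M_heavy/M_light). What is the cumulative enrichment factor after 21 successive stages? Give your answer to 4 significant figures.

68.22

Overall factor = α^21 with α = √(3.02/2.02), i.e. (3.02/2.02)^(21/2).
= 1.49505^(21/2) = 68.22.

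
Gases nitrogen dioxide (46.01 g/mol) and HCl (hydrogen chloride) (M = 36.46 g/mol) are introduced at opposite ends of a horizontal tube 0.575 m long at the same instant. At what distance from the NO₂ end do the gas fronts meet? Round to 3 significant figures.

0.271 m

The fronts meet when d_NO₂ + d_HCl = L with d_NO₂/d_HCl = √(M_HCl/M_NO₂) (Graham's law). Here √(M_HCl/M_NO₂) = √(36.46/46.01) = 0.8902.
With d_NO₂ + d_HCl = 0.575 m, d_HCl = 0.575/(1 + 0.8902) = 0.3042 m.
d_NO₂ = 0.575 − 0.3042 = 0.271 m.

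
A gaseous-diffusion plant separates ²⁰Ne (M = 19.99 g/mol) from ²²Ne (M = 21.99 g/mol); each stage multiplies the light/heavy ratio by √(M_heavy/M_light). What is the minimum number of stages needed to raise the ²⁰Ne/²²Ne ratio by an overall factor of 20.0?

Single-stage factor α = √(21.99/19.99), so ln α = ½ ln(1.10005) = 0.04768.
Need α^N ≥ 20.0 ⇒ N ≥ ln(20.0) / ln α = 2.996 / 0.04768 = 62.83.
Rounding up, N = 63 stages.

63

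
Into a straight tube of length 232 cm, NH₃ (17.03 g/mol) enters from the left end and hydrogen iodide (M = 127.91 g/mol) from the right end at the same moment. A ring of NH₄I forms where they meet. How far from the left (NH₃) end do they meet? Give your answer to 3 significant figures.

170 cm

The fronts meet when d_NH₃ + d_HI = L with d_NH₃/d_HI = √(M_HI/M_NH₃) (Graham's law). Here √(M_HI/M_NH₃) = √(127.91/17.03) = 2.741.
With d_NH₃ + d_HI = 232 cm, d_HI = 232/(1 + 2.741) = 62.02 cm.
d_NH₃ = 232 − 62.02 = 170 cm.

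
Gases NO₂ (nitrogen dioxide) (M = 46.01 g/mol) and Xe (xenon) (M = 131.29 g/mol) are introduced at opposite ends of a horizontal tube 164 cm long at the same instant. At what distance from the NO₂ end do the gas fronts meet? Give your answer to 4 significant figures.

103.0 cm

The fronts meet when d_NO₂ + d_Xe = L with d_NO₂/d_Xe = √(M_Xe/M_NO₂) (Graham's law). Here √(M_Xe/M_NO₂) = √(131.29/46.01) = 1.689.
With d_NO₂ + d_Xe = 164 cm, d_Xe = 164/(1 + 1.689) = 60.98 cm.
d_NO₂ = 164 − 60.98 = 103.0 cm.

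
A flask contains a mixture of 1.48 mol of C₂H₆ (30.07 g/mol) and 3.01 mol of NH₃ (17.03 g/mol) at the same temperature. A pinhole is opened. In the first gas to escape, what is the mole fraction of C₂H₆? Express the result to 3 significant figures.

0.270

Each component's effusion rate ∝ (its partial pressure)·(1/√M) ∝ n_i/√M_i.
Mole fraction of C₂H₆ in the effusate = (n_C₂H₆/√M_C₂H₆) / (n_C₂H₆/√M_C₂H₆ + n_NH₃/√M_NH₃)
= (1.48/√30.07) / (1.48/√30.07 + 3.01/√17.03) = 0.2699/(0.2699 + 0.7294) = 0.270.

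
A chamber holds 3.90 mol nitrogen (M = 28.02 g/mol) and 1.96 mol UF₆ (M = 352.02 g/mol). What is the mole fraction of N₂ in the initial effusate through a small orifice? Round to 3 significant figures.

0.876

The effusion rate of species i is ∝ p_i/√M_i ∝ n_i/√M_i.
Mole fraction of N₂ in the effusate = (n_N₂/√M_N₂) / (n_N₂/√M_N₂ + n_UF₆/√M_UF₆)
= (3.90/√28.02) / (3.90/√28.02 + 1.96/√352.02) = 0.7368/(0.7368 + 0.1045) = 0.876.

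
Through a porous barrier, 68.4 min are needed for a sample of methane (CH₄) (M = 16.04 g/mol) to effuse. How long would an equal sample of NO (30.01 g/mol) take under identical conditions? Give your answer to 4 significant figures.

From Graham's law, t_NO/t_CH₄ = √(M_NO/M_CH₄) = √(30.01/16.04) = √1.871 = 1.368.
So the time for NO is 68.4 × 1.368 = 93.56 min.

93.56 min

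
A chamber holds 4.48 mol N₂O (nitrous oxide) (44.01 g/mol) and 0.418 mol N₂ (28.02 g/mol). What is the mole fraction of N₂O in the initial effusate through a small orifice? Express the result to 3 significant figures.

0.895

The effusion rate of species i is ∝ p_i/√M_i ∝ n_i/√M_i.
x_N₂O(eff) = (n_N₂O/√M_N₂O) / (n_N₂O/√M_N₂O + n_N₂/√M_N₂)
= (4.48/√44.01) / (4.48/√44.01 + 0.418/√28.02) = 0.6753/(0.6753 + 0.07897) = 0.895.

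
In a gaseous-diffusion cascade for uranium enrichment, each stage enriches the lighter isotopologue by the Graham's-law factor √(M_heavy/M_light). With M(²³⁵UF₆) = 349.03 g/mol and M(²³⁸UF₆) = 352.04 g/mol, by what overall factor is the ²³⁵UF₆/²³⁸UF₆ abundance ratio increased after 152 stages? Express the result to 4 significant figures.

Each stage multiplies the ratio by α = √(352.04/349.03), so after 152 stages the overall factor is α^152 = (352.04/349.03)^(152/2).
= 1.00862^76 = 1.921.

1.921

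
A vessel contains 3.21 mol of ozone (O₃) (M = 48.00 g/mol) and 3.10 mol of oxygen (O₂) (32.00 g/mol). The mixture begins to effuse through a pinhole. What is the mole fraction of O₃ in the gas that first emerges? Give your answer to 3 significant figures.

0.458

Effusion rate of each component ∝ n_i/√M_i (partial pressure × 1/√M).
So x_O₃ in the escaping gas = (n_O₃/√M_O₃) / Σ(n_i/√M_i)
= (3.21/√48.00) / (3.21/√48.00 + 3.10/√32.00) = 0.4633/(0.4633 + 0.5480) = 0.458.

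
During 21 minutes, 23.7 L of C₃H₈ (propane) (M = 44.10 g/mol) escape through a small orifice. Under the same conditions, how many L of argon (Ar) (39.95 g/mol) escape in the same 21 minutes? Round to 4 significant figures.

24.90 L

Using Graham's law: rate_Ar/rate_C₃H₈ = √(M_C₃H₈/M_Ar) = √(44.10/39.95) = √1.104 = 1.051.
So the volume for Ar is 23.7 × 1.051 = 24.90 L.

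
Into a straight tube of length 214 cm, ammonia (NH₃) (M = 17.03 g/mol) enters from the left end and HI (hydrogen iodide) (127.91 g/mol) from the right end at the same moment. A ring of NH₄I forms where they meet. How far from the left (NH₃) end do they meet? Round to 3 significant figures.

157 cm

The fronts meet when d_NH₃ + d_HI = L with d_NH₃/d_HI = √(M_HI/M_NH₃) (Graham's law). Here √(M_HI/M_NH₃) = √(127.91/17.03) = 2.741.
With d_NH₃ + d_HI = 214 cm, d_HI = 214/(1 + 2.741) = 57.21 cm.
d_NH₃ = 214 − 57.21 = 157 cm.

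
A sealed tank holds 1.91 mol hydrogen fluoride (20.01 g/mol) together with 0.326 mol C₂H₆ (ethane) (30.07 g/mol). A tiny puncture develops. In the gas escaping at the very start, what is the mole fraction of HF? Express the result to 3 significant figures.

The effusion rate of species i is ∝ p_i/√M_i ∝ n_i/√M_i.
Mole fraction of HF in the effusate = (n_HF/√M_HF) / (n_HF/√M_HF + n_C₂H₆/√M_C₂H₆)
= (1.91/√20.01) / (1.91/√20.01 + 0.326/√30.07) = 0.4270/(0.4270 + 0.05945) = 0.878.

0.878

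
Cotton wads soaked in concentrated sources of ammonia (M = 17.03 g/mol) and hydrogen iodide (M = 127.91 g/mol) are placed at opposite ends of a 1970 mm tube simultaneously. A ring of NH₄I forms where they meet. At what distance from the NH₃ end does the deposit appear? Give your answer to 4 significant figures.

1443 mm

In equal time, each gas travels a distance ∝ its rate ∝ 1/√M, so d_NH₃/d_HI = √(M_HI/M_NH₃) = √(127.91/17.03) = 2.741.
With d_NH₃ + d_HI = 1970 mm, d_HI = 1970/(1 + 2.741) = 526.7 mm.
d_NH₃ = 1970 − 526.7 = 1443 mm.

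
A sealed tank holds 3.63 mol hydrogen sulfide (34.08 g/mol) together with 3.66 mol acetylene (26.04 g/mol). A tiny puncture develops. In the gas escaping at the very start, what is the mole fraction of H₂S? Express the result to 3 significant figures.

0.464

Effusion rate of each component ∝ n_i/√M_i (partial pressure × 1/√M).
x_H₂S(eff) = (n_H₂S/√M_H₂S) / (n_H₂S/√M_H₂S + n_C₂H₂/√M_C₂H₂)
= (3.63/√34.08) / (3.63/√34.08 + 3.66/√26.04) = 0.6218/(0.6218 + 0.7172) = 0.464.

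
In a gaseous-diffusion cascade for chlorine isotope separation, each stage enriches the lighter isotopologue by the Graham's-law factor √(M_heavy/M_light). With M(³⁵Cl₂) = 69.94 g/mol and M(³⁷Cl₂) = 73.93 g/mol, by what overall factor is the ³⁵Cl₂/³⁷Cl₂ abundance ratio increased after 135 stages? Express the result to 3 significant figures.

Each stage multiplies the ratio by α = √(73.93/69.94), so after 135 stages the overall factor is α^135 = (73.93/69.94)^(135/2).
= 1.05705^(135/2) = 42.3.

42.3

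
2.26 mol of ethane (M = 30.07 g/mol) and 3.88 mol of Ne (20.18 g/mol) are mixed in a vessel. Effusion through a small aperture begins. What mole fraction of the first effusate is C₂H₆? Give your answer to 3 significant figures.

0.323

The effusion rate of species i is ∝ p_i/√M_i ∝ n_i/√M_i.
Mole fraction of C₂H₆ in the effusate = (n_C₂H₆/√M_C₂H₆) / (n_C₂H₆/√M_C₂H₆ + n_Ne/√M_Ne)
= (2.26/√30.07) / (2.26/√30.07 + 3.88/√20.18) = 0.4121/(0.4121 + 0.8637) = 0.323.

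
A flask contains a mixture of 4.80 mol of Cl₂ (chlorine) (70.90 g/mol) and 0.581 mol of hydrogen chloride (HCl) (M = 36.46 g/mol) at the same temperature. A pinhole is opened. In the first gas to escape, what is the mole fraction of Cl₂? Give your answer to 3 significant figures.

Effusion rate of each component ∝ n_i/√M_i (partial pressure × 1/√M).
Mole fraction of Cl₂ in the effusate = (n_Cl₂/√M_Cl₂) / (n_Cl₂/√M_Cl₂ + n_HCl/√M_HCl)
= (4.80/√70.90) / (4.80/√70.90 + 0.581/√36.46) = 0.5701/(0.5701 + 0.09622) = 0.856.

0.856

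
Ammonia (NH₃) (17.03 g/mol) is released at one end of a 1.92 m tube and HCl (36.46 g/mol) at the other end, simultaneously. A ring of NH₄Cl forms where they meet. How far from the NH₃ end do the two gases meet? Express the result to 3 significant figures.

Graham's law gives d_NH₃/d_HCl = rate_NH₃/rate_HCl = √(M_HCl/M_NH₃) = √(36.46/17.03) = 1.463.
With d_NH₃ + d_HCl = 1.92 m, d_HCl = 1.92/(1 + 1.463) = 0.7795 m.
d_NH₃ = 1.92 − 0.7795 = 1.14 m.

1.14 m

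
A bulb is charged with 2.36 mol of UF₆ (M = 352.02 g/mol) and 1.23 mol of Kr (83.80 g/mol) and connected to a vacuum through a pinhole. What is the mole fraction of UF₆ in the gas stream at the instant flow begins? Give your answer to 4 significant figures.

Effusion rate of each component ∝ n_i/√M_i (partial pressure × 1/√M).
So x_UF₆ in the escaping gas = (n_UF₆/√M_UF₆) / Σ(n_i/√M_i)
= (2.36/√352.02) / (2.36/√352.02 + 1.23/√83.80) = 0.1258/(0.1258 + 0.1344) = 0.4835.

0.4835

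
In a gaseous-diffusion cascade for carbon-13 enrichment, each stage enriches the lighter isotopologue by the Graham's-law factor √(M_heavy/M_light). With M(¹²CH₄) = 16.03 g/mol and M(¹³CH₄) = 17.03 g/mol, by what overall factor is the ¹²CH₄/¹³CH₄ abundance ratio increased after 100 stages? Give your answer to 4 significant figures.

20.61

Each stage multiplies the ratio by α = √(17.03/16.03), so after 100 stages the overall factor is α^100 = (17.03/16.03)^(100/2).
= 1.06238^50 = 20.61.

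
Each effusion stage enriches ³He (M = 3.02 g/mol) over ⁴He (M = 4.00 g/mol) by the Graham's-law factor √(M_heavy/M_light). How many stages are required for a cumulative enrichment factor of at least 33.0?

25

Single-stage factor α = √(4.00/3.02), so ln α = ½ ln(1.32450) = 0.1405.
Need α^N ≥ 33.0 ⇒ N ≥ ln(33.0) / ln α = 3.497 / 0.1405 = 24.88.
So at least 25 stages are needed.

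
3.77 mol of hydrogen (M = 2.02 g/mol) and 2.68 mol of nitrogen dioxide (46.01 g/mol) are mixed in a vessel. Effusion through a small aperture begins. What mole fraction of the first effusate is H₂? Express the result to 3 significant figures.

0.870

The effusion rate of species i is ∝ p_i/√M_i ∝ n_i/√M_i.
x_H₂(eff) = (n_H₂/√M_H₂) / (n_H₂/√M_H₂ + n_NO₂/√M_NO₂)
= (3.77/√2.02) / (3.77/√2.02 + 2.68/√46.01) = 2.653/(2.653 + 0.3951) = 0.870.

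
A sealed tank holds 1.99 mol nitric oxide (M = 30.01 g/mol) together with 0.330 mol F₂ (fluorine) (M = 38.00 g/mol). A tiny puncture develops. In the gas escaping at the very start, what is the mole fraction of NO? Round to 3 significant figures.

0.872

Effusion rate of each component ∝ n_i/√M_i (partial pressure × 1/√M).
So x_NO in the escaping gas = (n_NO/√M_NO) / Σ(n_i/√M_i)
= (1.99/√30.01) / (1.99/√30.01 + 0.330/√38.00) = 0.3633/(0.3633 + 0.05353) = 0.872.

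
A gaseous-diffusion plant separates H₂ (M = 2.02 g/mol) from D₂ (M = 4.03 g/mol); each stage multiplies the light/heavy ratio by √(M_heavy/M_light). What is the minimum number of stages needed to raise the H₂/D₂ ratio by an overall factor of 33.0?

11

With α = √(4.03/2.02) per stage, ln α = ½ ln(1.99505) = 0.3453.
Need α^N ≥ 33.0 ⇒ N ≥ ln(33.0) / ln α = 3.497 / 0.3453 = 10.12.
Rounding up, N = 11 stages.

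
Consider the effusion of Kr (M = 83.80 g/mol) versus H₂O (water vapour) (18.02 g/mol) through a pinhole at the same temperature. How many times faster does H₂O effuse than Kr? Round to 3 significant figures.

By Graham's law, rate_H₂O/rate_Kr = √(M_Kr/M_H₂O) = √(83.80/18.02) = √4.650 = 2.16.

2.16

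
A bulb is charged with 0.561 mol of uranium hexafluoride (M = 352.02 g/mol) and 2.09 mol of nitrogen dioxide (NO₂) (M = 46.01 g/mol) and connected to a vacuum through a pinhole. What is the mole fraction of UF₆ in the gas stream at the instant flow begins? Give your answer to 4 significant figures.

0.08846

The effusion rate of species i is ∝ p_i/√M_i ∝ n_i/√M_i.
x_UF₆(eff) = (n_UF₆/√M_UF₆) / (n_UF₆/√M_UF₆ + n_NO₂/√M_NO₂)
= (0.561/√352.02) / (0.561/√352.02 + 2.09/√46.01) = 0.02990/(0.02990 + 0.3081) = 0.08846.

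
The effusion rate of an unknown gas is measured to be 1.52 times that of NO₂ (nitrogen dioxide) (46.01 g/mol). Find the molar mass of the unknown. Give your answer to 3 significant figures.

19.9 g/mol

Graham's law gives rate_X/rate_NO₂ = √(M_NO₂/M_X).
1.52 = √(46.01/M_X)
M_X = 46.01 / 1.52² = 46.01 / 2.310 = 19.9 g/mol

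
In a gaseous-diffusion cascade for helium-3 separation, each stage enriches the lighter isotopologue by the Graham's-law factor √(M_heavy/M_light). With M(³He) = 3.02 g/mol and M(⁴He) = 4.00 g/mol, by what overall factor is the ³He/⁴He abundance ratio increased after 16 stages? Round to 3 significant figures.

9.47

The single-stage factor is √(M_heavy/M_light), so 16 stages give [√(4.00/3.02)]^16 = (4.00/3.02)^(16/2).
= 1.32450^8 = 9.47.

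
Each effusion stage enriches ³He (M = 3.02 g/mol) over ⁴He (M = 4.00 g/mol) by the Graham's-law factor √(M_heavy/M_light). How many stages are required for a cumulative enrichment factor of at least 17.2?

21

Single-stage factor α = √(4.00/3.02), so ln α = ½ ln(1.32450) = 0.1405.
Need α^N ≥ 17.2 ⇒ N ≥ ln(17.2) / ln α = 2.845 / 0.1405 = 20.25.
Minimum whole number of stages: N = 21.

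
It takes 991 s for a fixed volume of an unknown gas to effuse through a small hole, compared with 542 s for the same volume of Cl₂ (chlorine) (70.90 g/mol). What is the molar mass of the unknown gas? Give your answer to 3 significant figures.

237 g/mol

Since effusion rate ∝ 1/√M, t_X/t_Cl₂ = √(M_X/M_Cl₂).
991/542 = 1.828 = √(M_X/70.90)
M_X = 70.90 × 1.828² = 70.90 × 3.343 = 237 g/mol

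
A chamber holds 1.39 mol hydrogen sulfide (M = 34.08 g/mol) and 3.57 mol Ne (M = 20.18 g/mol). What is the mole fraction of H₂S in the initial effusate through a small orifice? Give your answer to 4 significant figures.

0.2305

Effusion rate of each component ∝ n_i/√M_i (partial pressure × 1/√M).
So x_H₂S in the escaping gas = (n_H₂S/√M_H₂S) / Σ(n_i/√M_i)
= (1.39/√34.08) / (1.39/√34.08 + 3.57/√20.18) = 0.2381/(0.2381 + 0.7947) = 0.2305.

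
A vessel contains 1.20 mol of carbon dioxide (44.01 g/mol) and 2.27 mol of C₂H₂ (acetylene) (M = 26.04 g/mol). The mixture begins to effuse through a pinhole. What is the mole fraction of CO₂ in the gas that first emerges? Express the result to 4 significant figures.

The effusion rate of species i is ∝ p_i/√M_i ∝ n_i/√M_i.
So x_CO₂ in the escaping gas = (n_CO₂/√M_CO₂) / Σ(n_i/√M_i)
= (1.20/√44.01) / (1.20/√44.01 + 2.27/√26.04) = 0.1809/(0.1809 + 0.4448) = 0.2891.

0.2891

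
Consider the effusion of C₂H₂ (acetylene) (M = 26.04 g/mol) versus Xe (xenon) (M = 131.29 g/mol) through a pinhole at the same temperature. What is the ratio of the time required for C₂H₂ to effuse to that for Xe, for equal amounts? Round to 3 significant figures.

Using Graham's law: t_C₂H₂/t_Xe = √(M_C₂H₂/M_Xe) = √(26.04/131.29) = √0.1983 = 0.445.

0.445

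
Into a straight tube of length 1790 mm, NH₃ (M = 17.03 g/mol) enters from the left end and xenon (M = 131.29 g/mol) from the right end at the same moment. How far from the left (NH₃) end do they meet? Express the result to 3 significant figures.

Distances travelled in equal time are proportional to diffusion rates, so d_NH₃/d_Xe = √(M_Xe/M_NH₃) = √(131.29/17.03) = 2.777.
With d_NH₃ + d_Xe = 1790 mm, d_Xe = 1790/(1 + 2.777) = 474.0 mm.
d_NH₃ = 1790 − 474.0 = 1320 mm.

1320 mm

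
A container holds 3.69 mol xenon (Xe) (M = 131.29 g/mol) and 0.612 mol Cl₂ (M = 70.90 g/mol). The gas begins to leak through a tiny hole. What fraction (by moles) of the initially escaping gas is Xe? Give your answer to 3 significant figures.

0.816

The effusion rate of species i is ∝ p_i/√M_i ∝ n_i/√M_i.
So x_Xe in the escaping gas = (n_Xe/√M_Xe) / Σ(n_i/√M_i)
= (3.69/√131.29) / (3.69/√131.29 + 0.612/√70.90) = 0.3220/(0.3220 + 0.07268) = 0.816.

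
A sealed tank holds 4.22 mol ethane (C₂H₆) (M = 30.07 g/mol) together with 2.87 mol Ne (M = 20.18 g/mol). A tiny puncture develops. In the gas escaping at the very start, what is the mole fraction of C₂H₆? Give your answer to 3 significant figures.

0.546

Effusion rate of each component ∝ n_i/√M_i (partial pressure × 1/√M).
Mole fraction of C₂H₆ in the effusate = (n_C₂H₆/√M_C₂H₆) / (n_C₂H₆/√M_C₂H₆ + n_Ne/√M_Ne)
= (4.22/√30.07) / (4.22/√30.07 + 2.87/√20.18) = 0.7696/(0.7696 + 0.6389) = 0.546.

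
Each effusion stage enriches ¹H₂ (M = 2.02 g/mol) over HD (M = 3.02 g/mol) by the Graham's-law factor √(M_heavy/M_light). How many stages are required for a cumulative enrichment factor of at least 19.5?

15

With α = √(3.02/2.02) per stage, ln α = ½ ln(1.49505) = 0.2011.
Need α^N ≥ 19.5 ⇒ N ≥ ln(19.5) / ln α = 2.970 / 0.2011 = 14.77.
Minimum whole number of stages: N = 15.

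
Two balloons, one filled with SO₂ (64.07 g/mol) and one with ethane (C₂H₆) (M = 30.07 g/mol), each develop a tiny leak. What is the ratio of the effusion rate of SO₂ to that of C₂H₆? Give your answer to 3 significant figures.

Since effusion rate ∝ 1/√M, rate_SO₂/rate_C₂H₆ = √(M_C₂H₆/M_SO₂) = √(30.07/64.07) = √0.4693 = 0.685.

0.685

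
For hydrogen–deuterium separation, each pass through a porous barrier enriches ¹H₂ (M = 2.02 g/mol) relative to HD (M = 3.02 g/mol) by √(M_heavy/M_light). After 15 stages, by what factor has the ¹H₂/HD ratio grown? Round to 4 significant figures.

20.41

Each stage multiplies the ratio by α = √(3.02/2.02), so after 15 stages the overall factor is α^15 = (3.02/2.02)^(15/2).
= 1.49505^(15/2) = 20.41.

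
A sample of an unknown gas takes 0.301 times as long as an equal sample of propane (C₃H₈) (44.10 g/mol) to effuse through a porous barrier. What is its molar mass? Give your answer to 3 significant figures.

Using Graham's law: t_X/t_C₃H₈ = √(M_X/M_C₃H₈).
0.301 = √(M_X/44.10)
M_X = 44.10 × 0.301² = 44.10 × 0.09060 = 4.00 g/mol

4.00 g/mol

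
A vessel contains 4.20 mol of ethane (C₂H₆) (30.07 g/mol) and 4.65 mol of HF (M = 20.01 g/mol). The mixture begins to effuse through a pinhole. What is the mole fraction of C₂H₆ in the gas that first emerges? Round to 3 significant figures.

Effusion rate of each component ∝ n_i/√M_i (partial pressure × 1/√M).
So x_C₂H₆ in the escaping gas = (n_C₂H₆/√M_C₂H₆) / Σ(n_i/√M_i)
= (4.20/√30.07) / (4.20/√30.07 + 4.65/√20.01) = 0.7659/(0.7659 + 1.040) = 0.424.

0.424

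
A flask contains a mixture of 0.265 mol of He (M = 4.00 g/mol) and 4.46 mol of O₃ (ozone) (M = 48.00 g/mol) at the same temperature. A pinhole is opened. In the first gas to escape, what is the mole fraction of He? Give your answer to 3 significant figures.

0.171

Rate_i ∝ x_i/√M_i (Graham's law weighted by mole fraction), so the effusate composition follows n_i/√M_i.
Mole fraction of He in the effusate = (n_He/√M_He) / (n_He/√M_He + n_O₃/√M_O₃)
= (0.265/√4.00) / (0.265/√4.00 + 4.46/√48.00) = 0.1325/(0.1325 + 0.6437) = 0.171.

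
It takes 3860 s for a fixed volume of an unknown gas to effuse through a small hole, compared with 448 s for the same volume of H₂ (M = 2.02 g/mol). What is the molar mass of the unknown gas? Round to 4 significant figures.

Using Graham's law: t_X/t_H₂ = √(M_X/M_H₂).
3860/448 = 8.616 = √(M_X/2.02)
M_X = 2.02 × 8.616² = 2.02 × 74.24 = 150.0 g/mol

150.0 g/mol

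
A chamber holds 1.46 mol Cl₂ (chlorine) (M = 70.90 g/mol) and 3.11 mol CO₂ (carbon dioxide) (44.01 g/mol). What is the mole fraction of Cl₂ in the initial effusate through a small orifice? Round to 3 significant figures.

Effusion rate of each component ∝ n_i/√M_i (partial pressure × 1/√M).
x_Cl₂(eff) = (n_Cl₂/√M_Cl₂) / (n_Cl₂/√M_Cl₂ + n_CO₂/√M_CO₂)
= (1.46/√70.90) / (1.46/√70.90 + 3.11/√44.01) = 0.1734/(0.1734 + 0.4688) = 0.270.

0.270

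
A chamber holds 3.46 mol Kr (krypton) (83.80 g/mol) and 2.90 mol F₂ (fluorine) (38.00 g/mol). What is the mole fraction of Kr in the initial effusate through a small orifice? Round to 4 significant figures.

0.4455

The effusion rate of species i is ∝ p_i/√M_i ∝ n_i/√M_i.
x_Kr(eff) = (n_Kr/√M_Kr) / (n_Kr/√M_Kr + n_F₂/√M_F₂)
= (3.46/√83.80) / (3.46/√83.80 + 2.90/√38.00) = 0.3780/(0.3780 + 0.4704) = 0.4455.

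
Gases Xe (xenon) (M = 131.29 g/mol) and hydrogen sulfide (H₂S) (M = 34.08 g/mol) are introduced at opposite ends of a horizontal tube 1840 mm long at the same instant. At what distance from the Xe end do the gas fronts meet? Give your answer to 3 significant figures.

621 mm

The fronts meet when d_Xe + d_H₂S = L with d_Xe/d_H₂S = √(M_H₂S/M_Xe) (Graham's law). Here √(M_H₂S/M_Xe) = √(34.08/131.29) = 0.5095.
With d_Xe + d_H₂S = 1840 mm, d_H₂S = 1840/(1 + 0.5095) = 1219 mm.
d_Xe = 1840 − 1219 = 621 mm.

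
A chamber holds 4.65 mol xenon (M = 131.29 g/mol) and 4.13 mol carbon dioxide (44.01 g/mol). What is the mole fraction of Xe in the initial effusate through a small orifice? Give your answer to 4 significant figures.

The effusion rate of species i is ∝ p_i/√M_i ∝ n_i/√M_i.
So x_Xe in the escaping gas = (n_Xe/√M_Xe) / Σ(n_i/√M_i)
= (4.65/√131.29) / (4.65/√131.29 + 4.13/√44.01) = 0.4058/(0.4058 + 0.6226) = 0.3946.

0.3946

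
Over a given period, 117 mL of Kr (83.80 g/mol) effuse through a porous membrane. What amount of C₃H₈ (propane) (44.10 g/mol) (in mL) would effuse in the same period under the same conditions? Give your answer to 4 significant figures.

161.3 mL

Using Graham's law: rate_C₃H₈/rate_Kr = √(M_Kr/M_C₃H₈) = √(83.80/44.10) = √1.900 = 1.378.
So the volume for C₃H₈ is 117 × 1.378 = 161.3 mL.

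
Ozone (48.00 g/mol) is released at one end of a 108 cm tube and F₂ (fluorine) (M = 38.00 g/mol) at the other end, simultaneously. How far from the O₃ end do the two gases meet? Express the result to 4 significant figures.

Graham's law gives d_O₃/d_F₂ = rate_O₃/rate_F₂ = √(M_F₂/M_O₃) = √(38.00/48.00) = 0.8898.
With d_O₃ + d_F₂ = 108 cm, d_F₂ = 108/(1 + 0.8898) = 57.15 cm.
d_O₃ = 108 − 57.15 = 50.85 cm.

50.85 cm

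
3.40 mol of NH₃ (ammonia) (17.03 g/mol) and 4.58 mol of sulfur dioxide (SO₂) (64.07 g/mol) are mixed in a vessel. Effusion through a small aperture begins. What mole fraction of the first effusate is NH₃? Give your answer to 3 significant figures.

The effusion rate of species i is ∝ p_i/√M_i ∝ n_i/√M_i.
So x_NH₃ in the escaping gas = (n_NH₃/√M_NH₃) / Σ(n_i/√M_i)
= (3.40/√17.03) / (3.40/√17.03 + 4.58/√64.07) = 0.8239/(0.8239 + 0.5722) = 0.590.

0.590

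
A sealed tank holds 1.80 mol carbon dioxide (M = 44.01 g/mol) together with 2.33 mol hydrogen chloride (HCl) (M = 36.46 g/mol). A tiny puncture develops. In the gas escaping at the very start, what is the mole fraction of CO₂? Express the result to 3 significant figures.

0.413

Effusion rate of each component ∝ n_i/√M_i (partial pressure × 1/√M).
x_CO₂(eff) = (n_CO₂/√M_CO₂) / (n_CO₂/√M_CO₂ + n_HCl/√M_HCl)
= (1.80/√44.01) / (1.80/√44.01 + 2.33/√36.46) = 0.2713/(0.2713 + 0.3859) = 0.413.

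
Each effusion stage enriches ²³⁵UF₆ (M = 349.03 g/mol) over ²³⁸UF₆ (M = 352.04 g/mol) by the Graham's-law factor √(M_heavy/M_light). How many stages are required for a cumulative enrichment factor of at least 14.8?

628

Single-stage factor α = √(352.04/349.03), so ln α = ½ ln(1.00862) = 0.004293.
Need α^N ≥ 14.8 ⇒ N ≥ ln(14.8) / ln α = 2.695 / 0.004293 = 627.61.
So at least 628 stages are needed.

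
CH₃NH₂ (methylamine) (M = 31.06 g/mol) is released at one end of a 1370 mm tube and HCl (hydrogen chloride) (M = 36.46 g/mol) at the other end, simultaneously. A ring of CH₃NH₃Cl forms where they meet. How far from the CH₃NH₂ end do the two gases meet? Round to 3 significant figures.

712 mm

In equal time, each gas travels a distance ∝ its rate ∝ 1/√M, so d_CH₃NH₂/d_HCl = √(M_HCl/M_CH₃NH₂) = √(36.46/31.06) = 1.083.
With d_CH₃NH₂ + d_HCl = 1370 mm, d_HCl = 1370/(1 + 1.083) = 657.6 mm.
d_CH₃NH₂ = 1370 − 657.6 = 712 mm.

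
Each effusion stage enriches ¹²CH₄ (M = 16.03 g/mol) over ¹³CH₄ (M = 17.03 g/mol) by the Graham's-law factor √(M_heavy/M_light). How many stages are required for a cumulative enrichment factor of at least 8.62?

72

With α = √(17.03/16.03) per stage, ln α = ½ ln(1.06238) = 0.03026.
Need α^N ≥ 8.62 ⇒ N ≥ ln(8.62) / ln α = 2.154 / 0.03026 = 71.19.
Rounding up, N = 72 stages.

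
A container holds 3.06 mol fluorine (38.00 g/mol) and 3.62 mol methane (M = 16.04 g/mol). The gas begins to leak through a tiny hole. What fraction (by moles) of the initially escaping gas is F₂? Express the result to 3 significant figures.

Effusion rate of each component ∝ n_i/√M_i (partial pressure × 1/√M).
x_F₂(eff) = (n_F₂/√M_F₂) / (n_F₂/√M_F₂ + n_CH₄/√M_CH₄)
= (3.06/√38.00) / (3.06/√38.00 + 3.62/√16.04) = 0.4964/(0.4964 + 0.9039) = 0.355.

0.355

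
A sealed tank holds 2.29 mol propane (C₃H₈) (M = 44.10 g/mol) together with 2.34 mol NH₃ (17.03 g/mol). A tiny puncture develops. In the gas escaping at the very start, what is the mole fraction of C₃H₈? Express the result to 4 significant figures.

0.3782

Effusion rate of each component ∝ n_i/√M_i (partial pressure × 1/√M).
Mole fraction of C₃H₈ in the effusate = (n_C₃H₈/√M_C₃H₈) / (n_C₃H₈/√M_C₃H₈ + n_NH₃/√M_NH₃)
= (2.29/√44.10) / (2.29/√44.10 + 2.34/√17.03) = 0.3448/(0.3448 + 0.5670) = 0.3782.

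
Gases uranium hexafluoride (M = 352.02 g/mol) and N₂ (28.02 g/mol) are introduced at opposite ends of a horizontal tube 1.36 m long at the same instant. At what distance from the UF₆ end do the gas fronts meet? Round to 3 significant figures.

0.299 m

Distances travelled in equal time are proportional to diffusion rates, so d_UF₆/d_N₂ = √(M_N₂/M_UF₆) = √(28.02/352.02) = 0.2821.
With d_UF₆ + d_N₂ = 1.36 m, d_N₂ = 1.36/(1 + 0.2821) = 1.061 m.
d_UF₆ = 1.36 − 1.061 = 0.299 m.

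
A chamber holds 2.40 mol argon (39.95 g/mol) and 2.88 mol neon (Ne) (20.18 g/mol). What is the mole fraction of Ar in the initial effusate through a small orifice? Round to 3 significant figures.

Rate_i ∝ x_i/√M_i (Graham's law weighted by mole fraction), so the effusate composition follows n_i/√M_i.
Mole fraction of Ar in the effusate = (n_Ar/√M_Ar) / (n_Ar/√M_Ar + n_Ne/√M_Ne)
= (2.40/√39.95) / (2.40/√39.95 + 2.88/√20.18) = 0.3797/(0.3797 + 0.6411) = 0.372.

0.372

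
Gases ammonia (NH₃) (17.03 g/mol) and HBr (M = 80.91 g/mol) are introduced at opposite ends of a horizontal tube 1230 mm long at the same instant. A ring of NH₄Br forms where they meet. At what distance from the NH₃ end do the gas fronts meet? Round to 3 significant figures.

Distances travelled in equal time are proportional to diffusion rates, so d_NH₃/d_HBr = √(M_HBr/M_NH₃) = √(80.91/17.03) = 2.180.
With d_NH₃ + d_HBr = 1230 mm, d_HBr = 1230/(1 + 2.180) = 386.8 mm.
d_NH₃ = 1230 − 386.8 = 843 mm.

843 mm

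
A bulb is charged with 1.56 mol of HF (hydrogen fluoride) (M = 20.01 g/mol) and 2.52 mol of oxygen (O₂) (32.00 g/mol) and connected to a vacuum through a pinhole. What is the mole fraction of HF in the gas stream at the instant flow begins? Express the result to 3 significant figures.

0.439

Each component's effusion rate ∝ (its partial pressure)·(1/√M) ∝ n_i/√M_i.
Mole fraction of HF in the effusate = (n_HF/√M_HF) / (n_HF/√M_HF + n_O₂/√M_O₂)
= (1.56/√20.01) / (1.56/√20.01 + 2.52/√32.00) = 0.3487/(0.3487 + 0.4455) = 0.439.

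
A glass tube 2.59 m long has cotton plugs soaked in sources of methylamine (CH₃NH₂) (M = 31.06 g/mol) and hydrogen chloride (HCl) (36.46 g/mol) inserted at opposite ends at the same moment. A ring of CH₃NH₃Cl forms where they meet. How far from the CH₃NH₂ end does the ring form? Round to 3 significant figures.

1.35 m

In equal time, each gas travels a distance ∝ its rate ∝ 1/√M, so d_CH₃NH₂/d_HCl = √(M_HCl/M_CH₃NH₂) = √(36.46/31.06) = 1.083.
With d_CH₃NH₂ + d_HCl = 2.59 m, d_HCl = 2.59/(1 + 1.083) = 1.243 m.
d_CH₃NH₂ = 2.59 − 1.243 = 1.35 m.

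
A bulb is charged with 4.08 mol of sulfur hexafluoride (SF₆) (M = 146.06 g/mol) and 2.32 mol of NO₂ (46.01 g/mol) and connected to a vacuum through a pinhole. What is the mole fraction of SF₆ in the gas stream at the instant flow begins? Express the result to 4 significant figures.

Effusion rate of each component ∝ n_i/√M_i (partial pressure × 1/√M).
x_SF₆(eff) = (n_SF₆/√M_SF₆) / (n_SF₆/√M_SF₆ + n_NO₂/√M_NO₂)
= (4.08/√146.06) / (4.08/√146.06 + 2.32/√46.01) = 0.3376/(0.3376 + 0.3420) = 0.4967.

0.4967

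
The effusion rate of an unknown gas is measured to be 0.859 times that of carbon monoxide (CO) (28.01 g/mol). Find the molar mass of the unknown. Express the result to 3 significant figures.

Since effusion rate ∝ 1/√M, rate_X/rate_CO = √(M_CO/M_X).
0.859 = √(28.01/M_X)
M_X = 28.01 / 0.859² = 28.01 / 0.7379 = 38.0 g/mol

38.0 g/mol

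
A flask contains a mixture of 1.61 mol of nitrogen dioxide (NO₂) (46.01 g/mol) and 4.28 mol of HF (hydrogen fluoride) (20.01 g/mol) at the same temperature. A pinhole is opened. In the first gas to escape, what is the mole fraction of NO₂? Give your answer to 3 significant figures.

0.199

Effusion rate of each component ∝ n_i/√M_i (partial pressure × 1/√M).
x_NO₂(eff) = (n_NO₂/√M_NO₂) / (n_NO₂/√M_NO₂ + n_HF/√M_HF)
= (1.61/√46.01) / (1.61/√46.01 + 4.28/√20.01) = 0.2374/(0.2374 + 0.9568) = 0.199.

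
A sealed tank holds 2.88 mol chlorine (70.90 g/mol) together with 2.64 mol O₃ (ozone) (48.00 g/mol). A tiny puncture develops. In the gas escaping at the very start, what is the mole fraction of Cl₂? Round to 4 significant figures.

0.4730

The effusion rate of species i is ∝ p_i/√M_i ∝ n_i/√M_i.
So x_Cl₂ in the escaping gas = (n_Cl₂/√M_Cl₂) / Σ(n_i/√M_i)
= (2.88/√70.90) / (2.88/√70.90 + 2.64/√48.00) = 0.3420/(0.3420 + 0.3811) = 0.4730.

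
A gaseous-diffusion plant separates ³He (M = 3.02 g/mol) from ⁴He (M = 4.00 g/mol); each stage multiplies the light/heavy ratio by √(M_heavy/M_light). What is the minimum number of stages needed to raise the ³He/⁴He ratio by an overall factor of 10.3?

17

Single-stage factor α = √(4.00/3.02), so ln α = ½ ln(1.32450) = 0.1405.
Need α^N ≥ 10.3 ⇒ N ≥ ln(10.3) / ln α = 2.332 / 0.1405 = 16.60.
Rounding up, N = 17 stages.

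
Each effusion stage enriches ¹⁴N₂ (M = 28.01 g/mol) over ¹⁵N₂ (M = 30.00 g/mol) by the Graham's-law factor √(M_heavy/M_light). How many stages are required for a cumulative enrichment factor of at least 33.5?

103

Per stage α = (30.00/28.01)^(1/2) = 1.07105^0.5, giving ln α = 0.03432.
Need α^N ≥ 33.5 ⇒ N ≥ ln(33.5) / ln α = 3.512 / 0.03432 = 102.32.
Minimum whole number of stages: N = 103.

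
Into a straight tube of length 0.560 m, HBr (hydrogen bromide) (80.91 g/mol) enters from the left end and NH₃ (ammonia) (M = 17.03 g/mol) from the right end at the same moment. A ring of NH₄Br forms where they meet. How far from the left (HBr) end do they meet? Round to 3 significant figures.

0.176 m

In equal time, each gas travels a distance ∝ its rate ∝ 1/√M, so d_HBr/d_NH₃ = √(M_NH₃/M_HBr) = √(17.03/80.91) = 0.4588.
With d_HBr + d_NH₃ = 0.560 m, d_NH₃ = 0.560/(1 + 0.4588) = 0.3839 m.
d_HBr = 0.560 − 0.3839 = 0.176 m.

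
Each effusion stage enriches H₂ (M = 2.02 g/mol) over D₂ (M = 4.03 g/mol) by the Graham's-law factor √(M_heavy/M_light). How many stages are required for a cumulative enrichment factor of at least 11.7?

8

Per stage α = (4.03/2.02)^(1/2) = 1.99505^0.5, giving ln α = 0.3453.
Need α^N ≥ 11.7 ⇒ N ≥ ln(11.7) / ln α = 2.460 / 0.3453 = 7.12.
So at least 8 stages are needed.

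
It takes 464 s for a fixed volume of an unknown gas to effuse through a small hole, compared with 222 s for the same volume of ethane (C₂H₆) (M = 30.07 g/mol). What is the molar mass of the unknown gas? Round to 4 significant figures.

131.4 g/mol

Since effusion rate ∝ 1/√M, t_X/t_C₂H₆ = √(M_X/M_C₂H₆).
464/222 = 2.090 = √(M_X/30.07)
M_X = 30.07 × 2.090² = 30.07 × 4.368 = 131.4 g/mol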